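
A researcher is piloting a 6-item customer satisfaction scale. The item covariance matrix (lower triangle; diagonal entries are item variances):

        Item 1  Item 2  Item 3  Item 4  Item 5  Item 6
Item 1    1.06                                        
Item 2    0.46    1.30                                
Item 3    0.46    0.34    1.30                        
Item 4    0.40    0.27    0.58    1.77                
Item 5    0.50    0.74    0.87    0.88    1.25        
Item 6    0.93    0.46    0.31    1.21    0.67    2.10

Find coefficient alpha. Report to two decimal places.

coefficient alpha = 0.81

Σσᵢ² = 1.06 + 1.30 + 1.30 + 1.77 + 1.25 + 2.10 = 8.78
Sum of the distinct covariances = 9.08
σ²_total = 8.78 + 2 × 9.08 = 26.94
α = (k/(k−1))·(1 − Σσᵢ²/σ²_total) = (6/5)·(1 − 8.78/26.94) = 0.81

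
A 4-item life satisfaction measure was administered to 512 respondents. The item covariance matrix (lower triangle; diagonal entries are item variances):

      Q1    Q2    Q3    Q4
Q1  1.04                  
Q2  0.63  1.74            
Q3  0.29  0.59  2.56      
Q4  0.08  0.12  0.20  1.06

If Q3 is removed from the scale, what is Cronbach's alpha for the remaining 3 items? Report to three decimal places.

Remaining items: Q1, Q2, Q4 (k = 3).
Σσ²ᵢ = 1.04 + 1.74 + 1.06 = 3.84
Var(T) = 3.84 + 2 × 0.83 = 5.50
α (item deleted) = (3/2)·(1 − 3.84/5.50) = 0.453

α = 0.453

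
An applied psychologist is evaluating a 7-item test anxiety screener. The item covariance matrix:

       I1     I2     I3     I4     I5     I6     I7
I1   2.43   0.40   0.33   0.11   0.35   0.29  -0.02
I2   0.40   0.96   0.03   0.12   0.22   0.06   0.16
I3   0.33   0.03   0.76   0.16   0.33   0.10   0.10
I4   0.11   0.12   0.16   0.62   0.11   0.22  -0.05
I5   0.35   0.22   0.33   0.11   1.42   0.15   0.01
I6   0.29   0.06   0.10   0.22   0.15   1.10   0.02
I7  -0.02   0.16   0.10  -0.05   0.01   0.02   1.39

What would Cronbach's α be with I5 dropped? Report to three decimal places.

Cronbach's α = 0.430

Remaining items: I1, I2, I3, I4, I6, I7 (k = 6).
Σσᵢ² = 2.43 + 0.96 + 0.76 + 0.62 + 1.10 + 1.39 = 7.26
σ²_T = 7.26 + 2 × 2.03 = 11.32
α (item deleted) = (6/5)·(1 − 7.26/11.32) = 0.430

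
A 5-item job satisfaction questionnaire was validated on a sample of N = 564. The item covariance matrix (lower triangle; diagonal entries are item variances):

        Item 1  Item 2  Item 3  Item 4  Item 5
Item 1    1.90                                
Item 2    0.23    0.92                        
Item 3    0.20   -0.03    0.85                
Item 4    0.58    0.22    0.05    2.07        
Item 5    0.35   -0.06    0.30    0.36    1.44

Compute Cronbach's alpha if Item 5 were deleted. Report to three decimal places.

Remaining items: Item 1, Item 2, Item 3, Item 4 (k = 4).
Σσ²ᵢ = 1.90 + 0.92 + 0.85 + 2.07 = 5.74
total variance = 5.74 + 2 × 1.25 = 8.24
α (item deleted) = (4/3)·(1 − 5.74/8.24) = 0.405

α = 0.405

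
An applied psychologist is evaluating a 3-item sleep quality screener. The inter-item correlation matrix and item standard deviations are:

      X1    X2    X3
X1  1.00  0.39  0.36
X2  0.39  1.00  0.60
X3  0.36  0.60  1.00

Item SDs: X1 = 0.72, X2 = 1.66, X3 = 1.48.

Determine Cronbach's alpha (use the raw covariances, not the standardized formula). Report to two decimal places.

Cronbach's alpha = 0.69

Σσ²ᵢ = 0.72² + 1.66² + 1.48² = 5.4644
Covariances σ_ij = r_ij · s_i · s_j:
  σ(X1,X2) = 0.39 × 0.72 × 1.66 = 0.4661
  σ(X1,X3) = 0.36 × 0.72 × 1.48 = 0.3836
  σ(X2,X3) = 0.60 × 1.66 × 1.48 = 1.4741
σ²_T = Σσ²ᵢ + 2·Σσ_ij = 5.4644 + 2 × 2.3238 = 10.1120
α = (3/2)·(1 − 5.4644/10.1120) = 0.69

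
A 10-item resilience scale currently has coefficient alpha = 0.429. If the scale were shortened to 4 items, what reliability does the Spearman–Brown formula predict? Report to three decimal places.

predicted reliability = 0.231

Length factor m = 4/10 = 0.4000
α' = m·α / (1 − (1−m)·α)
   = 4/10 × 0.429 / (1 − (1 − 4/10) × 0.429)
   = 0.1716 / 0.7426 = 0.231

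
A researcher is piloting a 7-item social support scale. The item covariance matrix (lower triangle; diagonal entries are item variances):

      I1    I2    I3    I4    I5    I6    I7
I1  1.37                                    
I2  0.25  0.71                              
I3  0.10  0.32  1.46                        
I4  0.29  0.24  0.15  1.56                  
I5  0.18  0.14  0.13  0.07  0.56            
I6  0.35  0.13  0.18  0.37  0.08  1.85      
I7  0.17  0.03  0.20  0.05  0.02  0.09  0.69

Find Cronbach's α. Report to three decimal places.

α = 0.541

Σσ²ᵢ = 1.37 + 0.71 + 1.46 + 1.56 + 0.56 + 1.85 + 0.69 = 8.20
Sum of off-diagonal covariances = 3.54
σ²_T = 8.20 + 2 × 3.54 = 15.28
α = (k/(k−1))·(1 − Σσ²ᵢ/σ²_T) = (7/6)·(1 − 8.20/15.28) = 0.541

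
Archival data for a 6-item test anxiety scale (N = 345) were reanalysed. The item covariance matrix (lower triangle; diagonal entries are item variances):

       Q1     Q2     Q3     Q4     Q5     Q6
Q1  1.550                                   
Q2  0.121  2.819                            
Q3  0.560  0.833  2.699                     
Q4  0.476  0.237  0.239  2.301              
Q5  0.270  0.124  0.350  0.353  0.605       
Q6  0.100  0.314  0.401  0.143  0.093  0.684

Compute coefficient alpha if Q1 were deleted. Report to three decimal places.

coefficient alpha = 0.505

Remaining items: Q2, Q3, Q4, Q5, Q6 (k = 5).
sum of item variances = 2.819 + 2.699 + 2.301 + 0.605 + 0.684 = 9.108
total variance = 9.108 + 2 × 3.087 = 15.282
α (item deleted) = (5/4)·(1 − 9.108/15.282) = 0.505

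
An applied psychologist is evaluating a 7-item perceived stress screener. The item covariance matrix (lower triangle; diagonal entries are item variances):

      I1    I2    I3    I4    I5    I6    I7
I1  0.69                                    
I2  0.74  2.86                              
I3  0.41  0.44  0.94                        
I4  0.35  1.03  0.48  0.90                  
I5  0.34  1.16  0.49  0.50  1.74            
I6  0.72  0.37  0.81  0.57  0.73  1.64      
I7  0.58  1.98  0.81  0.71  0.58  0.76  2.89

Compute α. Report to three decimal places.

α = 0.833

ΣVar(i) = 0.69 + 2.86 + 0.94 + 0.90 + 1.74 + 1.64 + 2.89 = 11.66
Σ_{i<j} σ_ij = 14.56
σ²_total = 11.66 + 2 × 14.56 = 40.78
α = (k/(k−1))·(1 − ΣVar(i)/σ²_total) = (7/6)·(1 − 11.66/40.78) = 0.833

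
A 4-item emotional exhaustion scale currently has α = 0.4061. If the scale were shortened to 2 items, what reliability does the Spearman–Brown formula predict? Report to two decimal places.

Length factor m = 2/4 = 0.5000
α' = m·α / (1 − (1−m)·α)
   = 2/4 × 0.4061 / (1 − (1 − 2/4) × 0.4061)
   = 0.2031 / 0.7970 = 0.25

predicted reliability = 0.25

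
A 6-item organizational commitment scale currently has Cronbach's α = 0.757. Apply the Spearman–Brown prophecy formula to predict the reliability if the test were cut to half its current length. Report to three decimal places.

Length factor m = 1/2
α' = m·α / (1 − (1−m)·α)
   = 1/2 × 0.757 / (1 − (1 − 1/2) × 0.757)
   = 0.3785 / 0.6215 = 0.609

predicted reliability = 0.609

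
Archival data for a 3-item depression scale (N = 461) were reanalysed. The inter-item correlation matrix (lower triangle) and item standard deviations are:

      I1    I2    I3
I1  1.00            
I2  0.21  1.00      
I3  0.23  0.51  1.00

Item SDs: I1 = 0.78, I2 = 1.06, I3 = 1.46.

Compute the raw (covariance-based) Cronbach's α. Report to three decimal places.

α = 0.582

Σσ²ᵢ = 0.78² + 1.06² + 1.46² = 3.8636
Covariances σ_ij = r_ij · s_i · s_j:
  σ(I1,I2) = 0.21 × 0.78 × 1.06 = 0.1736
  σ(I1,I3) = 0.23 × 0.78 × 1.46 = 0.2619
  σ(I2,I3) = 0.51 × 1.06 × 1.46 = 0.7893
σ²_T = Σσ²ᵢ + 2·Σσ_ij = 3.8636 + 2 × 1.2248 = 6.3132
α = (3/2)·(1 − 3.8636/6.3132) = 0.582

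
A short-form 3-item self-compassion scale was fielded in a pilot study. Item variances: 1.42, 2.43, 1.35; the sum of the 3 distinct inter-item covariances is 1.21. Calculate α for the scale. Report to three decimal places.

α = 0.476

Σσᵢ² = 1.42 + 2.43 + 1.35 = 5.20
Sum of distinct covariances = 1.21
σ²_total = Σσᵢ² + 2·Σcov = 5.20 + 2 × 1.21 = 7.62
α = (3/2)·(1 − 5.20/7.62) = 0.476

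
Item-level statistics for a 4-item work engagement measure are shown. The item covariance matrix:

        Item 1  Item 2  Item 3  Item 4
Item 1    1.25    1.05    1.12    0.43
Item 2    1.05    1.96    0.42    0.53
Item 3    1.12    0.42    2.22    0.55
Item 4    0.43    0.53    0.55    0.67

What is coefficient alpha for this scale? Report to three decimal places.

ΣVar(i) = 1.25 + 1.96 + 2.22 + 0.67 = 6.10
Sum of off-diagonal covariances = 4.10
total variance = 6.10 + 2 × 4.10 = 14.30
α = (k/(k−1))·(1 − ΣVar(i)/total variance) = (4/3)·(1 − 6.10/14.30) = 0.765

coefficient alpha = 0.765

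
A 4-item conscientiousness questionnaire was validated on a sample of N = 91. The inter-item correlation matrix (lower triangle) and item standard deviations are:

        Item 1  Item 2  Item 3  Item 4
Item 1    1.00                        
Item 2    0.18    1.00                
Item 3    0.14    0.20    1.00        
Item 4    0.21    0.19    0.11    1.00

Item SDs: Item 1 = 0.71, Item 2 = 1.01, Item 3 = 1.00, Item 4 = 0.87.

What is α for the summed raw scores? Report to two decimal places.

α = 0.45

Σσ²ᵢ = 0.71² + 1.01² + 1.00² + 0.87² = 3.2811
Covariances σ_ij = r_ij · s_i · s_j:
  σ(Item 1,Item 2) = 0.18 × 0.71 × 1.01 = 0.1291
  σ(Item 1,Item 3) = 0.14 × 0.71 × 1.00 = 0.0994
  σ(Item 1,Item 4) = 0.21 × 0.71 × 0.87 = 0.1297
  σ(Item 2,Item 3) = 0.20 × 1.01 × 1.00 = 0.2020
  σ(Item 2,Item 4) = 0.19 × 1.01 × 0.87 = 0.1670
  σ(Item 3,Item 4) = 0.11 × 1.00 × 0.87 = 0.0957
σ²_T = Σσ²ᵢ + 2·Σσ_ij = 3.2811 + 2 × 0.8229 = 4.9269
α = (4/3)·(1 − 3.2811/4.9269) = 0.45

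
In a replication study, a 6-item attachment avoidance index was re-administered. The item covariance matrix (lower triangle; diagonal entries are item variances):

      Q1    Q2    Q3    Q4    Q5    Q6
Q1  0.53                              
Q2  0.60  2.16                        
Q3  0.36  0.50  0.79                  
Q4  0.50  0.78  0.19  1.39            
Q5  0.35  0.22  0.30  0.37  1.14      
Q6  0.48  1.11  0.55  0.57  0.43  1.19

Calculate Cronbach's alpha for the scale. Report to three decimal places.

Σσ²ᵢ = 0.53 + 2.16 + 0.79 + 1.39 + 1.14 + 1.19 = 7.20
Sum of off-diagonal covariances = 7.31
σ²_T = 7.20 + 2 × 7.31 = 21.82
α = (k/(k−1))·(1 − Σσ²ᵢ/σ²_T) = (6/5)·(1 − 7.20/21.82) = 0.804

α = 0.804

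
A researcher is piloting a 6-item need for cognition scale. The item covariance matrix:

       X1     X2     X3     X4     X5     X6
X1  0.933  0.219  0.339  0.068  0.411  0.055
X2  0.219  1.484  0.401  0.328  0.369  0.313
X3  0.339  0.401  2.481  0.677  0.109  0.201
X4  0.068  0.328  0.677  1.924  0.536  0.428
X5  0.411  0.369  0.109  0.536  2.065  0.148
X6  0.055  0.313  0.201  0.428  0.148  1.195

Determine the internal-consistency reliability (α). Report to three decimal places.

Σσ²ᵢ = 0.933 + 1.484 + 2.481 + 1.924 + 2.065 + 1.195 = 10.082
Σ_{i<j} σ_ij = 4.602
Var(T) = 10.082 + 2 × 4.602 = 19.286
α = (k/(k−1))·(1 − Σσ²ᵢ/Var(T)) = (6/5)·(1 − 10.082/19.286) = 0.573

α = 0.573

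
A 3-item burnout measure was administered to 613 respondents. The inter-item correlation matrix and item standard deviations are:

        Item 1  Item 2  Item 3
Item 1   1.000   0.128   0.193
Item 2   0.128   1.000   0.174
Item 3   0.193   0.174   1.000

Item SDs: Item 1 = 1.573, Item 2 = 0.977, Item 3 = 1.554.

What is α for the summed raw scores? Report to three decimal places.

α = 0.363

Σσ²ᵢ = 1.573² + 0.977² + 1.554² = 5.8438
Covariances σ_ij = r_ij · s_i · s_j:
  σ(Item 1,Item 2) = 0.128 × 1.573 × 0.977 = 0.1967
  σ(Item 1,Item 3) = 0.193 × 1.573 × 1.554 = 0.4718
  σ(Item 2,Item 3) = 0.174 × 0.977 × 1.554 = 0.2642
σ²_T = Σσ²ᵢ + 2·Σσ_ij = 5.8438 + 2 × 0.9327 = 7.7092
α = (3/2)·(1 − 5.8438/7.7092) = 0.363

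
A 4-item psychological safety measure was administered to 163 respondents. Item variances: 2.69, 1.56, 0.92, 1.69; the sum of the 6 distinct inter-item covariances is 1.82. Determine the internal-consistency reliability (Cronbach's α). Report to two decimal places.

Cronbach's α = 0.46

Σσᵢ² = 2.69 + 1.56 + 0.92 + 1.69 = 6.86
Sum of distinct covariances = 1.82
σ²_total = Σσᵢ² + 2·Σcov = 6.86 + 2 × 1.82 = 10.50
α = (4/3)·(1 − 6.86/10.50) = 0.46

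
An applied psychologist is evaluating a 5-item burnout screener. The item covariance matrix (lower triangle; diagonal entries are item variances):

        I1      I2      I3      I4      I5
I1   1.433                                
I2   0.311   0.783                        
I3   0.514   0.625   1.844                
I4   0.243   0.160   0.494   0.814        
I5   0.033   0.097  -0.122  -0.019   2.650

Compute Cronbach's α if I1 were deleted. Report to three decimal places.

α = 0.385

Remaining items: I2, I3, I4, I5 (k = 4).
sum of item variances = 0.783 + 1.844 + 0.814 + 2.650 = 6.091
Var(T) = 6.091 + 2 × 1.235 = 8.561
α (item deleted) = (4/3)·(1 − 6.091/8.561) = 0.385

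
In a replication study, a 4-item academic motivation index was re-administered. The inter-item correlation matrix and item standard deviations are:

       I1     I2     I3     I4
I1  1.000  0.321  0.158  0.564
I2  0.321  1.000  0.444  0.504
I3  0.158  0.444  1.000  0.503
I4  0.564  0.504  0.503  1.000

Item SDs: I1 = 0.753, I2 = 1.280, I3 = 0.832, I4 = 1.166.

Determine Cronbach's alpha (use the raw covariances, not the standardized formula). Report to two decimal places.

Σσ²ᵢ = 0.753² + 1.280² + 0.832² + 1.166² = 4.2572
Covariances σ_ij = r_ij · s_i · s_j:
  σ(I1,I2) = 0.321 × 0.753 × 1.280 = 0.3094
  σ(I1,I3) = 0.158 × 0.753 × 0.832 = 0.0990
  σ(I1,I4) = 0.564 × 0.753 × 1.166 = 0.4952
  σ(I2,I3) = 0.444 × 1.280 × 0.832 = 0.4728
  σ(I2,I4) = 0.504 × 1.280 × 1.166 = 0.7522
  σ(I3,I4) = 0.503 × 0.832 × 1.166 = 0.4880
σ²_T = Σσ²ᵢ + 2·Σσ_ij = 4.2572 + 2 × 2.6166 = 9.4904
α = (4/3)·(1 − 4.2572/9.4904) = 0.74

Cronbach's alpha = 0.74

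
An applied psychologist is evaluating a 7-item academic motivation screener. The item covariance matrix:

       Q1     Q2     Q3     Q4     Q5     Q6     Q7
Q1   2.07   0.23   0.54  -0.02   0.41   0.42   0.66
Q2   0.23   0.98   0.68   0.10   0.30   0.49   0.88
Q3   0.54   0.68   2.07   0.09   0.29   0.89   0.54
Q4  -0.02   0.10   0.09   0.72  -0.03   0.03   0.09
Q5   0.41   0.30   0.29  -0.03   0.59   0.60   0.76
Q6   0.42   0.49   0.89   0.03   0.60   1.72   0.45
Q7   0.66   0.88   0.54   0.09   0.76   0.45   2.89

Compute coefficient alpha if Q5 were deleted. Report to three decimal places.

Remaining items: Q1, Q2, Q3, Q4, Q6, Q7 (k = 6).
sum of item variances = 2.07 + 0.98 + 2.07 + 0.72 + 1.72 + 2.89 = 10.45
Var(T) = 10.45 + 2 × 6.07 = 22.59
α (item deleted) = (6/5)·(1 − 10.45/22.59) = 0.645

coefficient alpha = 0.645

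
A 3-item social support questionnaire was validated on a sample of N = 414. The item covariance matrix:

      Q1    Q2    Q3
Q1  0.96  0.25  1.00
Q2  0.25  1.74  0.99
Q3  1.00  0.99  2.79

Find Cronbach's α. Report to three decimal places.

ΣVar(i) = 0.96 + 1.74 + 2.79 = 5.49
Sum of off-diagonal covariances = 2.24
σ²_total = 5.49 + 2 × 2.24 = 9.97
α = (k/(k−1))·(1 − ΣVar(i)/σ²_total) = (3/2)·(1 − 5.49/9.97) = 0.674

α = 0.674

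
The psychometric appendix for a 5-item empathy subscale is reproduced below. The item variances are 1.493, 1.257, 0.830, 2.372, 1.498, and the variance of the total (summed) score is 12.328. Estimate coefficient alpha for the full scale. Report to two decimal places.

ΣVar(i) = 1.493 + 1.257 + 0.830 + 2.372 + 1.498 = 7.450
α = (k/(k−1))·(1 − ΣVar(i)/σ²_T) = (5/4)·(1 − 7.450/12.328) = 0.49

coefficient alpha = 0.49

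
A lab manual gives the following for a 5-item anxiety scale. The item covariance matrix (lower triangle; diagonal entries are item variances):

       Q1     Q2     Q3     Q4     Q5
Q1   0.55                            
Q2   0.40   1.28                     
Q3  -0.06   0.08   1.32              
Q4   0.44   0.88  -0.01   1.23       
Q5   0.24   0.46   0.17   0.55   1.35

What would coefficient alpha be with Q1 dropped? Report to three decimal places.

α = 0.602

Remaining items: Q2, Q3, Q4, Q5 (k = 4).
sum of item variances = 1.28 + 1.32 + 1.23 + 1.35 = 5.18
Var(T) = 5.18 + 2 × 2.13 = 9.44
α (item deleted) = (4/3)·(1 − 5.18/9.44) = 0.602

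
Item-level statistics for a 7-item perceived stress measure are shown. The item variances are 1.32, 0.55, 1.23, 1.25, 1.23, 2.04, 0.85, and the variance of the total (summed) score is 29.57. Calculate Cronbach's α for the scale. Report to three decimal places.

α = 0.832

ΣVar(i) = 1.32 + 0.55 + 1.23 + 1.25 + 1.23 + 2.04 + 0.85 = 8.47
α = (k/(k−1))·(1 − ΣVar(i)/σ²_total) = (7/6)·(1 − 8.47/29.57) = 0.832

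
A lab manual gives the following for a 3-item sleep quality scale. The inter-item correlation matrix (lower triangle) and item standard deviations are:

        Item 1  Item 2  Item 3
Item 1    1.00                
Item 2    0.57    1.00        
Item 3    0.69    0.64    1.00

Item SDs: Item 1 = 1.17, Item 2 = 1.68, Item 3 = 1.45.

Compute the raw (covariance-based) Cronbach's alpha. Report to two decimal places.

Cronbach's alpha = 0.83

Σσ²ᵢ = 1.17² + 1.68² + 1.45² = 6.2938
Covariances σ_ij = r_ij · s_i · s_j:
  σ(Item 1,Item 2) = 0.57 × 1.17 × 1.68 = 1.1204
  σ(Item 1,Item 3) = 0.69 × 1.17 × 1.45 = 1.1706
  σ(Item 2,Item 3) = 0.64 × 1.68 × 1.45 = 1.5590
σ²_T = Σσ²ᵢ + 2·Σσ_ij = 6.2938 + 2 × 3.8500 = 13.9938
α = (3/2)·(1 − 6.2938/13.9938) = 0.83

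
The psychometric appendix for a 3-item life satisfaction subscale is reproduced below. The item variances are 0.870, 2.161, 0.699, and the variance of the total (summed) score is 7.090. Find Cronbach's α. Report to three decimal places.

Σσᵢ² = 0.870 + 2.161 + 0.699 = 3.730
α = (k/(k−1))·(1 − Σσᵢ²/Var(T)) = (3/2)·(1 − 3.730/7.090) = 0.711

Cronbach's α = 0.711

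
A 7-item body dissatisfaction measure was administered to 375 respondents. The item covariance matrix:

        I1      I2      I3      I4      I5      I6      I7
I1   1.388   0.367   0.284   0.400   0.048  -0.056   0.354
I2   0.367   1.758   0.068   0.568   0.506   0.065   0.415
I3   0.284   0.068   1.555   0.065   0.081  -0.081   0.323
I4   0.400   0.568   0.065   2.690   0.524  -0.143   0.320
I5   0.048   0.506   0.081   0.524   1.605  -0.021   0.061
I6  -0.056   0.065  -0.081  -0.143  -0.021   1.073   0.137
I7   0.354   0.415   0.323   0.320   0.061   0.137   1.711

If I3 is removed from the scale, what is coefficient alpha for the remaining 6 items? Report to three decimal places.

Remaining items: I1, I2, I4, I5, I6, I7 (k = 6).
Σσᵢ² = 1.388 + 1.758 + 2.690 + 1.605 + 1.073 + 1.711 = 10.225
σ²_total = 10.225 + 2 × 3.545 = 17.315
α (item deleted) = (6/5)·(1 − 10.225/17.315) = 0.491

α = 0.491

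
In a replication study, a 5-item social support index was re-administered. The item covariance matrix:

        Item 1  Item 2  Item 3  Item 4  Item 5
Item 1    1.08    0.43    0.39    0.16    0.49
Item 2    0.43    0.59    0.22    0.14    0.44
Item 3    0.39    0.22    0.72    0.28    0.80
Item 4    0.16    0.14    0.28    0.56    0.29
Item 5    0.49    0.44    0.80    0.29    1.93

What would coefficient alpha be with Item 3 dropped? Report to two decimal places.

Remaining items: Item 1, Item 2, Item 4, Item 5 (k = 4).
Σσ²ᵢ = 1.08 + 0.59 + 0.56 + 1.93 = 4.16
σ²_T = 4.16 + 2 × 1.95 = 8.06
α (item deleted) = (4/3)·(1 − 4.16/8.06) = 0.65

α = 0.65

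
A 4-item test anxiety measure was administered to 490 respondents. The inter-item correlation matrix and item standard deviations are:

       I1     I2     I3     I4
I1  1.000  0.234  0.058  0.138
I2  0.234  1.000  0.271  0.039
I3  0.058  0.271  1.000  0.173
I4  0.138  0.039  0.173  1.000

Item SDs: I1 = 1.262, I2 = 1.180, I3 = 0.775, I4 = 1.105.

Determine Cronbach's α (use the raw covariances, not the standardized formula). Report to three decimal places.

α = 0.404

Σσ²ᵢ = 1.262² + 1.180² + 0.775² + 1.105² = 4.8067
Covariances σ_ij = r_ij · s_i · s_j:
  σ(I1,I2) = 0.234 × 1.262 × 1.180 = 0.3485
  σ(I1,I3) = 0.058 × 1.262 × 0.775 = 0.0567
  σ(I1,I4) = 0.138 × 1.262 × 1.105 = 0.1924
  σ(I2,I3) = 0.271 × 1.180 × 0.775 = 0.2478
  σ(I2,I4) = 0.039 × 1.180 × 1.105 = 0.0509
  σ(I3,I4) = 0.173 × 0.775 × 1.105 = 0.1482
σ²_T = Σσ²ᵢ + 2·Σσ_ij = 4.8067 + 2 × 1.0445 = 6.8957
α = (4/3)·(1 − 4.8067/6.8957) = 0.404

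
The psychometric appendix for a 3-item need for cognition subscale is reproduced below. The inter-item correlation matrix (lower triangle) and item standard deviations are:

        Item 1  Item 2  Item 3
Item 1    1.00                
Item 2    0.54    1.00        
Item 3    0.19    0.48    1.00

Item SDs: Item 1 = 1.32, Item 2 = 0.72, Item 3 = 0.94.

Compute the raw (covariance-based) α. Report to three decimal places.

α = 0.609

Σσ²ᵢ = 1.32² + 0.72² + 0.94² = 3.1444
Covariances σ_ij = r_ij · s_i · s_j:
  σ(Item 1,Item 2) = 0.54 × 1.32 × 0.72 = 0.5132
  σ(Item 1,Item 3) = 0.19 × 1.32 × 0.94 = 0.2358
  σ(Item 2,Item 3) = 0.48 × 0.72 × 0.94 = 0.3249
σ²_T = Σσ²ᵢ + 2·Σσ_ij = 3.1444 + 2 × 1.0739 = 5.2922
α = (3/2)·(1 − 3.1444/5.2922) = 0.609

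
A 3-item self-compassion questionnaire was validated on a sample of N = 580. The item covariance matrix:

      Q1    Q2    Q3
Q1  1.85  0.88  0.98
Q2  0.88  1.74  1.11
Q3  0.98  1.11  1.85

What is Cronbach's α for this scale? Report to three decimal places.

α = 0.783

Σσᵢ² = 1.85 + 1.74 + 1.85 = 5.44
Σ_{i<j} σ_ij = 2.97
Var(T) = 5.44 + 2 × 2.97 = 11.38
α = (k/(k−1))·(1 − Σσᵢ²/Var(T)) = (3/2)·(1 − 5.44/11.38) = 0.783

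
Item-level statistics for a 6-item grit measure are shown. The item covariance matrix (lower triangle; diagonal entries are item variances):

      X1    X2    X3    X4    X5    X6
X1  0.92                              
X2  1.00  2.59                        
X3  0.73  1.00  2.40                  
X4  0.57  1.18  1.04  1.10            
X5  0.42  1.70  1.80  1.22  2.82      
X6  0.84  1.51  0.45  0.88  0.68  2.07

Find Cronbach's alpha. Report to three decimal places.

α = 0.860

ΣVar(i) = 0.92 + 2.59 + 2.40 + 1.10 + 2.82 + 2.07 = 11.90
Sum of off-diagonal covariances = 15.02
total variance = 11.90 + 2 × 15.02 = 41.94
α = (k/(k−1))·(1 − ΣVar(i)/total variance) = (6/5)·(1 − 11.90/41.94) = 0.860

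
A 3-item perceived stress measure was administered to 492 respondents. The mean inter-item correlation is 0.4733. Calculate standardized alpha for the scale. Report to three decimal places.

α = 0.729

Standardized α = k·r̄ / (1 + (k−1)·r̄) = 3 × 0.4733 / (1 + 2 × 0.4733)
  = 1.4199 / 1.9466 = 0.729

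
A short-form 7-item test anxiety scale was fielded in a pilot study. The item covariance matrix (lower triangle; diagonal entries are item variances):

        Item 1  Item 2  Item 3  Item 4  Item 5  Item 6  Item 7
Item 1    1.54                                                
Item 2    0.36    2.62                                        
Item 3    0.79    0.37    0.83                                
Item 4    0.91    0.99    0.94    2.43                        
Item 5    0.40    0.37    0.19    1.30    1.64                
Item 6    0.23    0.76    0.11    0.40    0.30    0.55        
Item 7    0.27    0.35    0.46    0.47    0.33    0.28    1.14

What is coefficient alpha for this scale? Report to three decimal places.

Σσ²ᵢ = 1.54 + 2.62 + 0.83 + 2.43 + 1.64 + 0.55 + 1.14 = 10.75
Σ_{i<j} σ_ij = 10.58
σ²_T = 10.75 + 2 × 10.58 = 31.91
α = (k/(k−1))·(1 − Σσ²ᵢ/σ²_T) = (7/6)·(1 − 10.75/31.91) = 0.774

α = 0.774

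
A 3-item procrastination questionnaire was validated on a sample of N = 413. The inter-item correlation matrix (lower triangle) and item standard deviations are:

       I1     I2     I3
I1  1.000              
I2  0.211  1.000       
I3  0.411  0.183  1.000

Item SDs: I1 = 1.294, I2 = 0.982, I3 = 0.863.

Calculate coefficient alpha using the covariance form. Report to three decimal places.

Σσ²ᵢ = 1.294² + 0.982² + 0.863² = 3.3835
Covariances σ_ij = r_ij · s_i · s_j:
  σ(I1,I2) = 0.211 × 1.294 × 0.982 = 0.2681
  σ(I1,I3) = 0.411 × 1.294 × 0.863 = 0.4590
  σ(I2,I3) = 0.183 × 0.982 × 0.863 = 0.1551
σ²_T = Σσ²ᵢ + 2·Σσ_ij = 3.3835 + 2 × 0.8822 = 5.1479
α = (3/2)·(1 − 3.3835/5.1479) = 0.514

α = 0.514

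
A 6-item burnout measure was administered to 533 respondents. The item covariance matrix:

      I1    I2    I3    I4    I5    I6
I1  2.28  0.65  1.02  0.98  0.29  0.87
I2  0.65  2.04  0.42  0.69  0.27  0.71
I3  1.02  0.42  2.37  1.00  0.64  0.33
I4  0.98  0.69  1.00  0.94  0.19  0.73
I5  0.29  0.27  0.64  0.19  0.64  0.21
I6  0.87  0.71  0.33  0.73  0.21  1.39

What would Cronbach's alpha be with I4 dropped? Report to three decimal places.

Cronbach's alpha = 0.692

Remaining items: I1, I2, I3, I5, I6 (k = 5).
sum of item variances = 2.28 + 2.04 + 2.37 + 0.64 + 1.39 = 8.72
σ²_T = 8.72 + 2 × 5.41 = 19.54
α (item deleted) = (5/4)·(1 − 8.72/19.54) = 0.692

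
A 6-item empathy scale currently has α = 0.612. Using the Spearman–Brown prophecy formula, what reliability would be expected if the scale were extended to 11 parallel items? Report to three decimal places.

predicted reliability = 0.743

Length factor m = 11/6 = 1.8333
α' = m·α / (1 + (m−1)·α)
   = 11/6 × 0.612 / (1 + (11/6 − 1) × 0.612)
   = 1.1220 / 1.5100 = 0.743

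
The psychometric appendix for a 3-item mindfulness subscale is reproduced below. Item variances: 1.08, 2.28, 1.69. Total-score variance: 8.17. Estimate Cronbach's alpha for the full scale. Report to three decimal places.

Cronbach's alpha = 0.573

ΣVar(i) = 1.08 + 2.28 + 1.69 = 5.05
α = (k/(k−1))·(1 − ΣVar(i)/σ²_T) = (3/2)·(1 − 5.05/8.17) = 0.573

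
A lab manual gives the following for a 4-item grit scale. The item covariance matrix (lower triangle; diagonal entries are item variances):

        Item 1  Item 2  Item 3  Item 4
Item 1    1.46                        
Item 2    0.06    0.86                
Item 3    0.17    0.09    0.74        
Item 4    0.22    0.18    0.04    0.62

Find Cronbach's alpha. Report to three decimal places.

α = 0.390

Σσ²ᵢ = 1.46 + 0.86 + 0.74 + 0.62 = 3.68
Sum of off-diagonal covariances = 0.76
total variance = 3.68 + 2 × 0.76 = 5.20
α = (k/(k−1))·(1 − Σσ²ᵢ/total variance) = (4/3)·(1 − 3.68/5.20) = 0.390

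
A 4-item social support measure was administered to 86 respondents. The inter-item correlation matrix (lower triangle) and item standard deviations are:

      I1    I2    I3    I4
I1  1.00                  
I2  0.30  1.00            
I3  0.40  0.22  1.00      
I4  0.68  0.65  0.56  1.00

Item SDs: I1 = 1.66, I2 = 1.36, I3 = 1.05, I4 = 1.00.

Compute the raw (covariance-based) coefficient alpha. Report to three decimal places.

Σσ²ᵢ = 1.66² + 1.36² + 1.05² + 1.00² = 6.7077
Covariances σ_ij = r_ij · s_i · s_j:
  σ(I1,I2) = 0.30 × 1.66 × 1.36 = 0.6773
  σ(I1,I3) = 0.40 × 1.66 × 1.05 = 0.6972
  σ(I1,I4) = 0.68 × 1.66 × 1.00 = 1.1288
  σ(I2,I3) = 0.22 × 1.36 × 1.05 = 0.3142
  σ(I2,I4) = 0.65 × 1.36 × 1.00 = 0.8840
  σ(I3,I4) = 0.56 × 1.05 × 1.00 = 0.5880
σ²_T = Σσ²ᵢ + 2·Σσ_ij = 6.7077 + 2 × 4.2895 = 15.2867
α = (4/3)·(1 − 6.7077/15.2867) = 0.748

α = 0.748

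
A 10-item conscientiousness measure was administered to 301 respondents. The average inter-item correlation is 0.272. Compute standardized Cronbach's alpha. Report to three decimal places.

Standardized α = k·r̄ / (1 + (k−1)·r̄) = 10 × 0.272 / (1 + 9 × 0.272)
  = 2.7200 / 3.4480 = 0.789

α = 0.789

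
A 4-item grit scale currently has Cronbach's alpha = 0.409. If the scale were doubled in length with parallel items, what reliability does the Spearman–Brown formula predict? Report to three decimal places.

Length factor m = 2
α' = m·α / (1 + (m−1)·α)
   = 2 × 0.409 / (1 + (2 − 1) × 0.409)
   = 0.8180 / 1.4090 = 0.581

predicted reliability = 0.581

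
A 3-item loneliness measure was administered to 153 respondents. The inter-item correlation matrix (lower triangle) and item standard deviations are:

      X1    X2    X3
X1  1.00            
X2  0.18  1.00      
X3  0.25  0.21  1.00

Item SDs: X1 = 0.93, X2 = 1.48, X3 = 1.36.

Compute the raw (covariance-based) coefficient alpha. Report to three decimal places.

α = 0.430

Σσ²ᵢ = 0.93² + 1.48² + 1.36² = 4.9049
Covariances σ_ij = r_ij · s_i · s_j:
  σ(X1,X2) = 0.18 × 0.93 × 1.48 = 0.2478
  σ(X1,X3) = 0.25 × 0.93 × 1.36 = 0.3162
  σ(X2,X3) = 0.21 × 1.48 × 1.36 = 0.4227
σ²_T = Σσ²ᵢ + 2·Σσ_ij = 4.9049 + 2 × 0.9867 = 6.8783
α = (3/2)·(1 − 4.9049/6.8783) = 0.430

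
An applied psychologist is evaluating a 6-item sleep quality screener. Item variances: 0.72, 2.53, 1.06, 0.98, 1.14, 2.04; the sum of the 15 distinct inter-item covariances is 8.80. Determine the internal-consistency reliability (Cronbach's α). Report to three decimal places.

Σσᵢ² = 0.72 + 2.53 + 1.06 + 0.98 + 1.14 + 2.04 = 8.47
Sum of distinct covariances = 8.80
σ²_total = Σσᵢ² + 2·Σcov = 8.47 + 2 × 8.80 = 26.07
α = (6/5)·(1 − 8.47/26.07) = 0.810

Cronbach's α = 0.810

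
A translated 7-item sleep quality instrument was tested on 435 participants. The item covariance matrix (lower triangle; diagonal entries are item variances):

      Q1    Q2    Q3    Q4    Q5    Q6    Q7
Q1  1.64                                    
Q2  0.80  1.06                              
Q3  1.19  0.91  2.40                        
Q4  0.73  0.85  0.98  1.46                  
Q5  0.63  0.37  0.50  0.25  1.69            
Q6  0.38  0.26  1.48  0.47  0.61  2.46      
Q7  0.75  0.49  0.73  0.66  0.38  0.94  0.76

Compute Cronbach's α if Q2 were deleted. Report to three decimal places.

Cronbach's α = 0.807

Remaining items: Q1, Q3, Q4, Q5, Q6, Q7 (k = 6).
Σσ²ᵢ = 1.64 + 2.40 + 1.46 + 1.69 + 2.46 + 0.76 = 10.41
σ²_total = 10.41 + 2 × 10.68 = 31.77
α (item deleted) = (6/5)·(1 − 10.41/31.77) = 0.807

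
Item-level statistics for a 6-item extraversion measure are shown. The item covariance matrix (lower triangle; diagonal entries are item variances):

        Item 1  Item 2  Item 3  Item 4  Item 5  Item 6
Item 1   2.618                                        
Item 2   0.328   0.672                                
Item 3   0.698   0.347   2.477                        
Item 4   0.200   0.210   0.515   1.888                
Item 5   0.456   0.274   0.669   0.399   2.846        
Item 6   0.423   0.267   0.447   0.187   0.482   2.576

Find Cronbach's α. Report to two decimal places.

Σσᵢ² = 2.618 + 0.672 + 2.477 + 1.888 + 2.846 + 2.576 = 13.077
Sum of off-diagonal covariances = 5.902
σ²_total = 13.077 + 2 × 5.902 = 24.881
α = (k/(k−1))·(1 − Σσᵢ²/σ²_total) = (6/5)·(1 − 13.077/24.881) = 0.57

Cronbach's α = 0.57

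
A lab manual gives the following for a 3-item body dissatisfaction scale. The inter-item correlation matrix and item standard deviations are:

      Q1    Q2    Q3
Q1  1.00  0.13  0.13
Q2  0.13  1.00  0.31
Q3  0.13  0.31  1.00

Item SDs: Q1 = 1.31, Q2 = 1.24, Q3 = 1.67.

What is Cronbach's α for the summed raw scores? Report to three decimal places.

α = 0.410

Σσ²ᵢ = 1.31² + 1.24² + 1.67² = 6.0426
Covariances σ_ij = r_ij · s_i · s_j:
  σ(Q1,Q2) = 0.13 × 1.31 × 1.24 = 0.2112
  σ(Q1,Q3) = 0.13 × 1.31 × 1.67 = 0.2844
  σ(Q2,Q3) = 0.31 × 1.24 × 1.67 = 0.6419
σ²_T = Σσ²ᵢ + 2·Σσ_ij = 6.0426 + 2 × 1.1375 = 8.3176
α = (3/2)·(1 − 6.0426/8.3176) = 0.410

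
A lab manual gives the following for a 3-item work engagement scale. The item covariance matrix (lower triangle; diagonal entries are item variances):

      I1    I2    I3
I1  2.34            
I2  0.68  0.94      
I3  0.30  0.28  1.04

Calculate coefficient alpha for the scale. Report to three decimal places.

α = 0.553

ΣVar(i) = 2.34 + 0.94 + 1.04 = 4.32
Sum of the distinct covariances = 1.26
Var(T) = 4.32 + 2 × 1.26 = 6.84
α = (k/(k−1))·(1 − ΣVar(i)/Var(T)) = (3/2)·(1 − 4.32/6.84) = 0.553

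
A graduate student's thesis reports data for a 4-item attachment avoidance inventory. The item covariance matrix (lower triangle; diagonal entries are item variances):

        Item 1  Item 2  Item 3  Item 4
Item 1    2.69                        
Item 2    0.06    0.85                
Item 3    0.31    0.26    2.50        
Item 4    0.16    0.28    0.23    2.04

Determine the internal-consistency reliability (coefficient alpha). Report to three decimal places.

coefficient alpha = 0.325

ΣVar(i) = 2.69 + 0.85 + 2.50 + 2.04 = 8.08
Σ_{i<j} σ_ij = 1.30
σ²_total = 8.08 + 2 × 1.30 = 10.68
α = (k/(k−1))·(1 − ΣVar(i)/σ²_total) = (4/3)·(1 − 8.08/10.68) = 0.325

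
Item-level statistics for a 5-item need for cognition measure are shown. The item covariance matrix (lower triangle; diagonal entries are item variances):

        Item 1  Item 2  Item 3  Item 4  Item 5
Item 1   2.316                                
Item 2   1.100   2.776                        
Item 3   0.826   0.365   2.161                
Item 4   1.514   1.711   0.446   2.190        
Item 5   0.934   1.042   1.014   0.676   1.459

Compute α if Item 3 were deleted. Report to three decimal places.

α = 0.820

Remaining items: Item 1, Item 2, Item 4, Item 5 (k = 4).
sum of item variances = 2.316 + 2.776 + 2.190 + 1.459 = 8.741
σ²_T = 8.741 + 2 × 6.977 = 22.695
α (item deleted) = (4/3)·(1 − 8.741/22.695) = 0.820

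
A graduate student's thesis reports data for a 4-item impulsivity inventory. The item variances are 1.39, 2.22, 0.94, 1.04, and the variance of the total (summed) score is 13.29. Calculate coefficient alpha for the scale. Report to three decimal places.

α = 0.773

Σσᵢ² = 1.39 + 2.22 + 0.94 + 1.04 = 5.59
α = (k/(k−1))·(1 − Σσᵢ²/Var(T)) = (4/3)·(1 − 5.59/13.29) = 0.773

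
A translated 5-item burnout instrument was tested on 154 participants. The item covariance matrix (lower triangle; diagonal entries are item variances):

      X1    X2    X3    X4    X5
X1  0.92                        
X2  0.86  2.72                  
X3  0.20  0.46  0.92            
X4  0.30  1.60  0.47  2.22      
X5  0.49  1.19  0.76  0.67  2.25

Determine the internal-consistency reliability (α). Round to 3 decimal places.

ΣVar(i) = 0.92 + 2.72 + 0.92 + 2.22 + 2.25 = 9.03
Sum of off-diagonal covariances = 7.00
total variance = 9.03 + 2 × 7.00 = 23.03
α = (k/(k−1))·(1 − ΣVar(i)/total variance) = (5/4)·(1 − 9.03/23.03) = 0.760

α = 0.760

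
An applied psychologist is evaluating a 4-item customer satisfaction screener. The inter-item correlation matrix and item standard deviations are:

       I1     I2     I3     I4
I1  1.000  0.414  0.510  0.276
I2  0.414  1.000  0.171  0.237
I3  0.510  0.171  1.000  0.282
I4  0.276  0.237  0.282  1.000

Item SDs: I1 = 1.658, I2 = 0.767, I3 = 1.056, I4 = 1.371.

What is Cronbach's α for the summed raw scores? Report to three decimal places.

Cronbach's α = 0.631

Σσ²ᵢ = 1.658² + 0.767² + 1.056² + 1.371² = 6.3320
Covariances σ_ij = r_ij · s_i · s_j:
  σ(I1,I2) = 0.414 × 1.658 × 0.767 = 0.5265
  σ(I1,I3) = 0.510 × 1.658 × 1.056 = 0.8929
  σ(I1,I4) = 0.276 × 1.658 × 1.371 = 0.6274
  σ(I2,I3) = 0.171 × 0.767 × 1.056 = 0.1385
  σ(I2,I4) = 0.237 × 0.767 × 1.371 = 0.2492
  σ(I3,I4) = 0.282 × 1.056 × 1.371 = 0.4083
σ²_T = Σσ²ᵢ + 2·Σσ_ij = 6.3320 + 2 × 2.8428 = 12.0176
α = (4/3)·(1 − 6.3320/12.0176) = 0.631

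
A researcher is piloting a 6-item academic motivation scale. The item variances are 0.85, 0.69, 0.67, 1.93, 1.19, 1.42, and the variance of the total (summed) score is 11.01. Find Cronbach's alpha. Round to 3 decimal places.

Cronbach's alpha = 0.464

sum of item variances = 0.85 + 0.69 + 0.67 + 1.93 + 1.19 + 1.42 = 6.75
α = (k/(k−1))·(1 − sum of item variances/σ²_T) = (6/5)·(1 − 6.75/11.01) = 0.464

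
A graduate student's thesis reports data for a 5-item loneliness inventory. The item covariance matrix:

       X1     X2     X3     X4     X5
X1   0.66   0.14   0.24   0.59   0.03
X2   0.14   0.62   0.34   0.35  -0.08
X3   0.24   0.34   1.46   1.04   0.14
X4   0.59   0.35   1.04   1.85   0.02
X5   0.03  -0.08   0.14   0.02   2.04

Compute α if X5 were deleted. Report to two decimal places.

Remaining items: X1, X2, X3, X4 (k = 4).
sum of item variances = 0.66 + 0.62 + 1.46 + 1.85 = 4.59
total variance = 4.59 + 2 × 2.70 = 9.99
α (item deleted) = (4/3)·(1 − 4.59/9.99) = 0.72

α = 0.72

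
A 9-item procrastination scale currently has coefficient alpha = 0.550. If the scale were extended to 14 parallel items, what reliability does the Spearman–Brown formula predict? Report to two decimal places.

predicted reliability = 0.66

Length factor m = 14/9 = 1.5556
α' = m·α / (1 + (m−1)·α)
   = 14/9 × 0.550 / (1 + (14/9 − 1) × 0.550)
   = 0.8556 / 1.3056 = 0.66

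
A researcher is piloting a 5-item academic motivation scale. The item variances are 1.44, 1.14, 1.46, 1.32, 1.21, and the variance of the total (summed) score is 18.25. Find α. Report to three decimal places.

sum of item variances = 1.44 + 1.14 + 1.46 + 1.32 + 1.21 = 6.57
α = (k/(k−1))·(1 − sum of item variances/Var(T)) = (5/4)·(1 − 6.57/18.25) = 0.800

α = 0.800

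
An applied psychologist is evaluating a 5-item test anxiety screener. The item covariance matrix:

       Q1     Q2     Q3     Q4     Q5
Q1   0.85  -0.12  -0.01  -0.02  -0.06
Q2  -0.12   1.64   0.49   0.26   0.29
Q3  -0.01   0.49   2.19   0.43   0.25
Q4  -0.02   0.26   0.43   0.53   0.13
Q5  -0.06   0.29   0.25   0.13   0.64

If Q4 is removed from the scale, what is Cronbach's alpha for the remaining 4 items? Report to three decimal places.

α = 0.320

Remaining items: Q1, Q2, Q3, Q5 (k = 4).
ΣVar(i) = 0.85 + 1.64 + 2.19 + 0.64 = 5.32
σ²_T = 5.32 + 2 × 0.84 = 7.00
α (item deleted) = (4/3)·(1 − 5.32/7.00) = 0.320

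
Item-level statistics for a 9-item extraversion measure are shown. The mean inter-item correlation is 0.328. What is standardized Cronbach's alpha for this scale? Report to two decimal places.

Standardized α = k·r̄ / (1 + (k−1)·r̄) = 9 × 0.328 / (1 + 8 × 0.328)
  = 2.9520 / 3.6240 = 0.81

α = 0.81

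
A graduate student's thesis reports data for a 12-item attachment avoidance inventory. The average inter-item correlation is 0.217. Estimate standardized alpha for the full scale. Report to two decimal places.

Standardized α = k·r̄ / (1 + (k−1)·r̄) = 12 × 0.217 / (1 + 11 × 0.217)
  = 2.6040 / 3.3870 = 0.77

α = 0.77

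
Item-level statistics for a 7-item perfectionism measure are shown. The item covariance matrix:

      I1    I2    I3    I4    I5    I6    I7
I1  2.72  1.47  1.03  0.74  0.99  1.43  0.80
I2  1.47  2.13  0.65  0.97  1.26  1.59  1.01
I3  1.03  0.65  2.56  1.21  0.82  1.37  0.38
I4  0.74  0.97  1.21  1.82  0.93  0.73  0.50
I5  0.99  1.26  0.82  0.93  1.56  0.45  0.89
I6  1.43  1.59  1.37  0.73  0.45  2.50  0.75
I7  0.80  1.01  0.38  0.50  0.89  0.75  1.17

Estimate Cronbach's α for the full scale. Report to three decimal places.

α = 0.857

Σσᵢ² = 2.72 + 2.13 + 2.56 + 1.82 + 1.56 + 2.50 + 1.17 = 14.46
Σ_{i<j} σ_ij = 19.97
Var(T) = 14.46 + 2 × 19.97 = 54.40
α = (k/(k−1))·(1 − Σσᵢ²/Var(T)) = (7/6)·(1 − 14.46/54.40) = 0.857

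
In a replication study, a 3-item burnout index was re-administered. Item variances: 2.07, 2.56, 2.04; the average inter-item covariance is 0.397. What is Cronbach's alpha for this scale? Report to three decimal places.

Σσ²ᵢ = 2.07 + 2.56 + 2.04 = 6.67
Sum of the 3 distinct covariances = 3 × 0.397 = 1.191
total variance = Σσ²ᵢ + 2·Σcov = 6.67 + 2 × 1.191 = 9.052
α = (3/2)·(1 − 6.67/9.052) = 0.395

Cronbach's alpha = 0.395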